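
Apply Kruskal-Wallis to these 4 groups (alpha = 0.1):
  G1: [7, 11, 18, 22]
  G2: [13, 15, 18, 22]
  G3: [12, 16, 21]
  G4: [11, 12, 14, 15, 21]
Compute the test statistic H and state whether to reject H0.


Step 1: Combine all N = 16 observations and assign midranks.
sorted (value, group, rank): (7,G1,1), (11,G1,2.5), (11,G4,2.5), (12,G3,4.5), (12,G4,4.5), (13,G2,6), (14,G4,7), (15,G2,8.5), (15,G4,8.5), (16,G3,10), (18,G1,11.5), (18,G2,11.5), (21,G3,13.5), (21,G4,13.5), (22,G1,15.5), (22,G2,15.5)
Step 2: Sum ranks within each group.
R_1 = 30.5 (n_1 = 4)
R_2 = 41.5 (n_2 = 4)
R_3 = 28 (n_3 = 3)
R_4 = 36 (n_4 = 5)
Step 3: H = 12/(N(N+1)) * sum(R_i^2/n_i) - 3(N+1)
     = 12/(16*17) * (30.5^2/4 + 41.5^2/4 + 28^2/3 + 36^2/5) - 3*17
     = 0.044118 * 1183.66 - 51
     = 1.220221.
Step 4: Ties present; correction factor C = 1 - 36/(16^3 - 16) = 0.991176. Corrected H = 1.220221 / 0.991176 = 1.231083.
Step 5: Under H0, H ~ chi^2(3); p-value = 0.745559.
Step 6: alpha = 0.1. fail to reject H0.

H = 1.2311, df = 3, p = 0.745559, fail to reject H0.


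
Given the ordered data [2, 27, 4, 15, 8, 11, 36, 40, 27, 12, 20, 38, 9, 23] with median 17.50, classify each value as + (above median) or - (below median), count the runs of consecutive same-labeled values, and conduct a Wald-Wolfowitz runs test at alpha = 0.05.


Step 1: Compute median = 17.50; label A = above, B = below.
Labels in order: BABBBBAAABAABA  (n_A = 7, n_B = 7)
Step 2: Count runs R = 8.
Step 3: Under H0 (random ordering), E[R] = 2*n_A*n_B/(n_A+n_B) + 1 = 2*7*7/14 + 1 = 8.0000.
        Var[R] = 2*n_A*n_B*(2*n_A*n_B - n_A - n_B) / ((n_A+n_B)^2 * (n_A+n_B-1)) = 8232/2548 = 3.2308.
        SD[R] = 1.7974.
Step 4: R = E[R], so z = 0 with no continuity correction.
Step 5: Two-sided p-value via normal approximation = 2*(1 - Phi(|z|)) = 1.000000.
Step 6: alpha = 0.05. fail to reject H0.

R = 8, z = 0.0000, p = 1.000000, fail to reject H0.


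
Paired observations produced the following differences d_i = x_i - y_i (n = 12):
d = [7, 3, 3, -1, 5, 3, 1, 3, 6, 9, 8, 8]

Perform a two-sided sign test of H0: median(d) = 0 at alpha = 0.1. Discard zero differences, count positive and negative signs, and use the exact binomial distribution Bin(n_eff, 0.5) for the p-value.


Step 1: Discard zero differences. Original n = 12; n_eff = number of nonzero differences = 12.
Nonzero differences (with sign): +7, +3, +3, -1, +5, +3, +1, +3, +6, +9, +8, +8
Step 2: Count signs: positive = 11, negative = 1.
Step 3: Under H0: P(positive) = 0.5, so the number of positives S ~ Bin(12, 0.5).
Step 4: Two-sided exact p-value = sum of Bin(12,0.5) probabilities at or below the observed probability = 0.006348.
Step 5: alpha = 0.1. reject H0.

n_eff = 12, pos = 11, neg = 1, p = 0.006348, reject H0.


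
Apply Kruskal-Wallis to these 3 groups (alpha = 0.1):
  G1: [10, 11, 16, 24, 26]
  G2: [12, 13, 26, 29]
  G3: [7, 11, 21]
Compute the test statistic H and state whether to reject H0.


Step 1: Combine all N = 12 observations and assign midranks.
sorted (value, group, rank): (7,G3,1), (10,G1,2), (11,G1,3.5), (11,G3,3.5), (12,G2,5), (13,G2,6), (16,G1,7), (21,G3,8), (24,G1,9), (26,G1,10.5), (26,G2,10.5), (29,G2,12)
Step 2: Sum ranks within each group.
R_1 = 32 (n_1 = 5)
R_2 = 33.5 (n_2 = 4)
R_3 = 12.5 (n_3 = 3)
Step 3: H = 12/(N(N+1)) * sum(R_i^2/n_i) - 3(N+1)
     = 12/(12*13) * (32^2/5 + 33.5^2/4 + 12.5^2/3) - 3*13
     = 0.076923 * 537.446 - 39
     = 2.341987.
Step 4: Ties present; correction factor C = 1 - 12/(12^3 - 12) = 0.993007. Corrected H = 2.341987 / 0.993007 = 2.358480.
Step 5: Under H0, H ~ chi^2(2); p-value = 0.307512.
Step 6: alpha = 0.1. fail to reject H0.

H = 2.3585, df = 2, p = 0.307512, fail to reject H0.


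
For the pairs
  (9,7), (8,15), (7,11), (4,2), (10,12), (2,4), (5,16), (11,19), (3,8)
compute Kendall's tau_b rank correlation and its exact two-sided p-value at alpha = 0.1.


Step 1: Enumerate the 36 unordered pairs (i,j) with i<j and classify each by sign(x_j-x_i) * sign(y_j-y_i).
  (1,2):dx=-1,dy=+8->D; (1,3):dx=-2,dy=+4->D; (1,4):dx=-5,dy=-5->C; (1,5):dx=+1,dy=+5->C
  (1,6):dx=-7,dy=-3->C; (1,7):dx=-4,dy=+9->D; (1,8):dx=+2,dy=+12->C; (1,9):dx=-6,dy=+1->D
  (2,3):dx=-1,dy=-4->C; (2,4):dx=-4,dy=-13->C; (2,5):dx=+2,dy=-3->D; (2,6):dx=-6,dy=-11->C
  (2,7):dx=-3,dy=+1->D; (2,8):dx=+3,dy=+4->C; (2,9):dx=-5,dy=-7->C; (3,4):dx=-3,dy=-9->C
  (3,5):dx=+3,dy=+1->C; (3,6):dx=-5,dy=-7->C; (3,7):dx=-2,dy=+5->D; (3,8):dx=+4,dy=+8->C
  (3,9):dx=-4,dy=-3->C; (4,5):dx=+6,dy=+10->C; (4,6):dx=-2,dy=+2->D; (4,7):dx=+1,dy=+14->C
  (4,8):dx=+7,dy=+17->C; (4,9):dx=-1,dy=+6->D; (5,6):dx=-8,dy=-8->C; (5,7):dx=-5,dy=+4->D
  (5,8):dx=+1,dy=+7->C; (5,9):dx=-7,dy=-4->C; (6,7):dx=+3,dy=+12->C; (6,8):dx=+9,dy=+15->C
  (6,9):dx=+1,dy=+4->C; (7,8):dx=+6,dy=+3->C; (7,9):dx=-2,dy=-8->C; (8,9):dx=-8,dy=-11->C
Step 2: C = 26, D = 10, total pairs = 36.
Step 3: tau = (C - D)/(n(n-1)/2) = (26 - 10)/36 = 0.444444.
Step 4: Exact two-sided p-value (enumerate n! = 362880 permutations of y under H0): p = 0.119439.
Step 5: alpha = 0.1. fail to reject H0.

tau_b = 0.4444 (C=26, D=10), p = 0.119439, fail to reject H0.


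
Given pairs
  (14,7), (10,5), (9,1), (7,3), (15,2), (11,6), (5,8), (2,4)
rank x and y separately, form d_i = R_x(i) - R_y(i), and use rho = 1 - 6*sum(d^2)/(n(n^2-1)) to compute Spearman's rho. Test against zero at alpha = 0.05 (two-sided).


Step 1: Rank x and y separately (midranks; no ties here).
rank(x): 14->7, 10->5, 9->4, 7->3, 15->8, 11->6, 5->2, 2->1
rank(y): 7->7, 5->5, 1->1, 3->3, 2->2, 6->6, 8->8, 4->4
Step 2: d_i = R_x(i) - R_y(i); compute d_i^2.
  (7-7)^2=0, (5-5)^2=0, (4-1)^2=9, (3-3)^2=0, (8-2)^2=36, (6-6)^2=0, (2-8)^2=36, (1-4)^2=9
sum(d^2) = 90.
Step 3: rho = 1 - 6*90 / (8*(8^2 - 1)) = 1 - 540/504 = -0.071429.
Step 4: Under H0, t = rho * sqrt((n-2)/(1-rho^2)) = -0.1754 ~ t(6).
Step 5: Two-sided p-value from the t-distribution with 6 df = 0.866526.
Step 6: alpha = 0.05. fail to reject H0.

rho = -0.0714, p = 0.866526, fail to reject H0 at alpha = 0.05.


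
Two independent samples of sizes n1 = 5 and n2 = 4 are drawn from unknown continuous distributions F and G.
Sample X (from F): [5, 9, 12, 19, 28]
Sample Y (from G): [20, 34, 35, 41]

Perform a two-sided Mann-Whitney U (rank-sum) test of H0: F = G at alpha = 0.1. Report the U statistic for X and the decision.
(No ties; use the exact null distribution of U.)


Step 1: Combine and sort all 9 observations; assign midranks.
sorted (value, group): (5,X), (9,X), (12,X), (19,X), (20,Y), (28,X), (34,Y), (35,Y), (41,Y)
ranks: 5->1, 9->2, 12->3, 19->4, 20->5, 28->6, 34->7, 35->8, 41->9
Step 2: Rank sum for X: R1 = 1 + 2 + 3 + 4 + 6 = 16.
Step 3: U_X = R1 - n1(n1+1)/2 = 16 - 5*6/2 = 16 - 15 = 1.
       U_Y = n1*n2 - U_X = 20 - 1 = 19.
Step 4: No ties, so the exact null distribution of U (based on enumerating the C(9,5) = 126 equally likely rank assignments) gives the two-sided p-value.
Step 5: p-value = 0.031746; compare to alpha = 0.1. reject H0.

U_X = 1, p = 0.031746, reject H0 at alpha = 0.1.


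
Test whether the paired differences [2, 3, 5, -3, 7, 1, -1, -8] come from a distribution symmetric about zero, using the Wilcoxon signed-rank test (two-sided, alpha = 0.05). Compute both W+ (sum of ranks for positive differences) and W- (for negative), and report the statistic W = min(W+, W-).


Step 1: Drop any zero differences (none here) and take |d_i|.
|d| = [2, 3, 5, 3, 7, 1, 1, 8]
Step 2: Midrank |d_i| (ties get averaged ranks).
ranks: |2|->3, |3|->4.5, |5|->6, |3|->4.5, |7|->7, |1|->1.5, |1|->1.5, |8|->8
Step 3: Attach original signs; sum ranks with positive sign and with negative sign.
W+ = 3 + 4.5 + 6 + 7 + 1.5 = 22
W- = 4.5 + 1.5 + 8 = 14
(Check: W+ + W- = 36 should equal n(n+1)/2 = 36.)
Step 4: Test statistic W = min(W+, W-) = 14.
Step 5: Ties in |d|, so use the tie-corrected normal approximation.
        E[W] = n(n+1)/4 = 8*9/4 = 18.
        Tie groups: |d|=1 (t=2), |d|=3 (t=2); sum(t^3 - t) = 12.
        Var[W] = n(n+1)(2n+1)/24 - sum(t^3-t)/48 = 1224/24 - 12/48 = 50.75.
        z = (W - E[W]) / sqrt(Var[W]) = (14 - 18) / 7.1239 = -0.5615.
        Two-sided p = 2*Phi(z) = 0.574464.
Step 6: alpha = 0.05. fail to reject H0.

W+ = 22, W- = 14, W = min = 14, p = 0.574464, fail to reject H0.


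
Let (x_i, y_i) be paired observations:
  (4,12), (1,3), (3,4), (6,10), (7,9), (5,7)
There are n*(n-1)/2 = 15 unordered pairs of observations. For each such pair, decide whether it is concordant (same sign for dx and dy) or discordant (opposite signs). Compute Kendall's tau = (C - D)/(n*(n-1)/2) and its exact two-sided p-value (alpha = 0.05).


Step 1: Enumerate the 15 unordered pairs (i,j) with i<j and classify each by sign(x_j-x_i) * sign(y_j-y_i).
  (1,2):dx=-3,dy=-9->C; (1,3):dx=-1,dy=-8->C; (1,4):dx=+2,dy=-2->D; (1,5):dx=+3,dy=-3->D
  (1,6):dx=+1,dy=-5->D; (2,3):dx=+2,dy=+1->C; (2,4):dx=+5,dy=+7->C; (2,5):dx=+6,dy=+6->C
  (2,6):dx=+4,dy=+4->C; (3,4):dx=+3,dy=+6->C; (3,5):dx=+4,dy=+5->C; (3,6):dx=+2,dy=+3->C
  (4,5):dx=+1,dy=-1->D; (4,6):dx=-1,dy=-3->C; (5,6):dx=-2,dy=-2->C
Step 2: C = 11, D = 4, total pairs = 15.
Step 3: tau = (C - D)/(n(n-1)/2) = (11 - 4)/15 = 0.466667.
Step 4: Exact two-sided p-value (enumerate n! = 720 permutations of y under H0): p = 0.272222.
Step 5: alpha = 0.05. fail to reject H0.

tau_b = 0.4667 (C=11, D=4), p = 0.272222, fail to reject H0.


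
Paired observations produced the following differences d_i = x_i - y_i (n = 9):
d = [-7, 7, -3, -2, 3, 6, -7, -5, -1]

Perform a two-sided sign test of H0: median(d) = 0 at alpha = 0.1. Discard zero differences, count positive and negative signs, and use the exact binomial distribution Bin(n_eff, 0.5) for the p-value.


Step 1: Discard zero differences. Original n = 9; n_eff = number of nonzero differences = 9.
Nonzero differences (with sign): -7, +7, -3, -2, +3, +6, -7, -5, -1
Step 2: Count signs: positive = 3, negative = 6.
Step 3: Under H0: P(positive) = 0.5, so the number of positives S ~ Bin(9, 0.5).
Step 4: Two-sided exact p-value = sum of Bin(9,0.5) probabilities at or below the observed probability = 0.507812.
Step 5: alpha = 0.1. fail to reject H0.

n_eff = 9, pos = 3, neg = 6, p = 0.507812, fail to reject H0.


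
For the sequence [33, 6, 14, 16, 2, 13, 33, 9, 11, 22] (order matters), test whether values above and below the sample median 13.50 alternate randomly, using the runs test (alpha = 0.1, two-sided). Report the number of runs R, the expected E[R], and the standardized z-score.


Step 1: Compute median = 13.50; label A = above, B = below.
Labels in order: ABAABBABBA  (n_A = 5, n_B = 5)
Step 2: Count runs R = 7.
Step 3: Under H0 (random ordering), E[R] = 2*n_A*n_B/(n_A+n_B) + 1 = 2*5*5/10 + 1 = 6.0000.
        Var[R] = 2*n_A*n_B*(2*n_A*n_B - n_A - n_B) / ((n_A+n_B)^2 * (n_A+n_B-1)) = 2000/900 = 2.2222.
        SD[R] = 1.4907.
Step 4: Continuity-corrected z = (R - 0.5 - E[R]) / SD[R] = (7 - 0.5 - 6.0000) / 1.4907 = 0.3354.
Step 5: Two-sided p-value via normal approximation = 2*(1 - Phi(|z|)) = 0.737316.
Step 6: alpha = 0.1. fail to reject H0.

R = 7, z = 0.3354, p = 0.737316, fail to reject H0.


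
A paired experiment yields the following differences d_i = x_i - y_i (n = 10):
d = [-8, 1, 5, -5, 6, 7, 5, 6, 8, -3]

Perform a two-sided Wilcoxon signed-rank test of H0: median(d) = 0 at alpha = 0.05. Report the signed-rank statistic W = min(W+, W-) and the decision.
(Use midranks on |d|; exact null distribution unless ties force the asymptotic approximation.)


Step 1: Drop any zero differences (none here) and take |d_i|.
|d| = [8, 1, 5, 5, 6, 7, 5, 6, 8, 3]
Step 2: Midrank |d_i| (ties get averaged ranks).
ranks: |8|->9.5, |1|->1, |5|->4, |5|->4, |6|->6.5, |7|->8, |5|->4, |6|->6.5, |8|->9.5, |3|->2
Step 3: Attach original signs; sum ranks with positive sign and with negative sign.
W+ = 1 + 4 + 6.5 + 8 + 4 + 6.5 + 9.5 = 39.5
W- = 9.5 + 4 + 2 = 15.5
(Check: W+ + W- = 55 should equal n(n+1)/2 = 55.)
Step 4: Test statistic W = min(W+, W-) = 15.5.
Step 5: Ties in |d|, so use the tie-corrected normal approximation.
        E[W] = n(n+1)/4 = 10*11/4 = 27.5.
        Tie groups: |d|=5 (t=3), |d|=6 (t=2), |d|=8 (t=2); sum(t^3 - t) = 36.
        Var[W] = n(n+1)(2n+1)/24 - sum(t^3-t)/48 = 2310/24 - 36/48 = 95.5.
        z = (W - E[W]) / sqrt(Var[W]) = (15.5 - 27.5) / 9.7724 = -1.2279.
        Two-sided p = 2*Phi(z) = 0.219467.
Step 6: alpha = 0.05. fail to reject H0.

W+ = 39.5, W- = 15.5, W = min = 15.5, p = 0.219467, fail to reject H0.


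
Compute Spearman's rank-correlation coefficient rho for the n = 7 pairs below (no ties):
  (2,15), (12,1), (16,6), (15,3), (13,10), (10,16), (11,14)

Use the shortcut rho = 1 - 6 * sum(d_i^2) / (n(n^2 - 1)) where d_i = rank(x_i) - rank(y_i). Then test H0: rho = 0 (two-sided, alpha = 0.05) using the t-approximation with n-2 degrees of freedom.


Step 1: Rank x and y separately (midranks; no ties here).
rank(x): 2->1, 12->4, 16->7, 15->6, 13->5, 10->2, 11->3
rank(y): 15->6, 1->1, 6->3, 3->2, 10->4, 16->7, 14->5
Step 2: d_i = R_x(i) - R_y(i); compute d_i^2.
  (1-6)^2=25, (4-1)^2=9, (7-3)^2=16, (6-2)^2=16, (5-4)^2=1, (2-7)^2=25, (3-5)^2=4
sum(d^2) = 96.
Step 3: rho = 1 - 6*96 / (7*(7^2 - 1)) = 1 - 576/336 = -0.714286.
Step 4: Under H0, t = rho * sqrt((n-2)/(1-rho^2)) = -2.2822 ~ t(5).
Step 5: Two-sided p-value from the t-distribution with 5 df = 0.071344.
Step 6: alpha = 0.05. fail to reject H0.

rho = -0.7143, p = 0.071344, fail to reject H0 at alpha = 0.05.


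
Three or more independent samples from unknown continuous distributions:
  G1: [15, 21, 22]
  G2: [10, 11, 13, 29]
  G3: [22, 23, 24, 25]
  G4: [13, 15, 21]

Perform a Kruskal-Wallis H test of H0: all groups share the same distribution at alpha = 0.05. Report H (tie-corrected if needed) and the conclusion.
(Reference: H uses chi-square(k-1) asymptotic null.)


Step 1: Combine all N = 14 observations and assign midranks.
sorted (value, group, rank): (10,G2,1), (11,G2,2), (13,G2,3.5), (13,G4,3.5), (15,G1,5.5), (15,G4,5.5), (21,G1,7.5), (21,G4,7.5), (22,G1,9.5), (22,G3,9.5), (23,G3,11), (24,G3,12), (25,G3,13), (29,G2,14)
Step 2: Sum ranks within each group.
R_1 = 22.5 (n_1 = 3)
R_2 = 20.5 (n_2 = 4)
R_3 = 45.5 (n_3 = 4)
R_4 = 16.5 (n_4 = 3)
Step 3: H = 12/(N(N+1)) * sum(R_i^2/n_i) - 3(N+1)
     = 12/(14*15) * (22.5^2/3 + 20.5^2/4 + 45.5^2/4 + 16.5^2/3) - 3*15
     = 0.057143 * 882.125 - 45
     = 5.407143.
Step 4: Ties present; correction factor C = 1 - 24/(14^3 - 14) = 0.991209. Corrected H = 5.407143 / 0.991209 = 5.455100.
Step 5: Under H0, H ~ chi^2(3); p-value = 0.141349.
Step 6: alpha = 0.05. fail to reject H0.

H = 5.4551, df = 3, p = 0.141349, fail to reject H0.


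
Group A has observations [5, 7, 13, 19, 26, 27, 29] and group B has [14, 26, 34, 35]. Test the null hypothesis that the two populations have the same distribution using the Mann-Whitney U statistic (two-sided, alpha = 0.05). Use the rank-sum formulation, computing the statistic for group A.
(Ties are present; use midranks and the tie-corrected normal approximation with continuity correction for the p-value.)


Step 1: Combine and sort all 11 observations; assign midranks.
sorted (value, group): (5,X), (7,X), (13,X), (14,Y), (19,X), (26,X), (26,Y), (27,X), (29,X), (34,Y), (35,Y)
ranks: 5->1, 7->2, 13->3, 14->4, 19->5, 26->6.5, 26->6.5, 27->8, 29->9, 34->10, 35->11
Step 2: Rank sum for X: R1 = 1 + 2 + 3 + 5 + 6.5 + 8 + 9 = 34.5.
Step 3: U_X = R1 - n1(n1+1)/2 = 34.5 - 7*8/2 = 34.5 - 28 = 6.5.
       U_Y = n1*n2 - U_X = 28 - 6.5 = 21.5.
Step 4: Ties are present, so use the tie-corrected normal approximation (with continuity correction) for the p-value.
Step 5: p-value = 0.184875; compare to alpha = 0.05. fail to reject H0.

U_X = 6.5, p = 0.184875, fail to reject H0 at alpha = 0.05.


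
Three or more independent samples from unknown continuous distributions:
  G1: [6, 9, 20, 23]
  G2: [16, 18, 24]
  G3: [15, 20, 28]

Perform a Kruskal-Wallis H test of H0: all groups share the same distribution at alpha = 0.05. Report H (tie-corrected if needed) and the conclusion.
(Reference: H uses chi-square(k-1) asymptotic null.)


Step 1: Combine all N = 10 observations and assign midranks.
sorted (value, group, rank): (6,G1,1), (9,G1,2), (15,G3,3), (16,G2,4), (18,G2,5), (20,G1,6.5), (20,G3,6.5), (23,G1,8), (24,G2,9), (28,G3,10)
Step 2: Sum ranks within each group.
R_1 = 17.5 (n_1 = 4)
R_2 = 18 (n_2 = 3)
R_3 = 19.5 (n_3 = 3)
Step 3: H = 12/(N(N+1)) * sum(R_i^2/n_i) - 3(N+1)
     = 12/(10*11) * (17.5^2/4 + 18^2/3 + 19.5^2/3) - 3*11
     = 0.109091 * 311.312 - 33
     = 0.961364.
Step 4: Ties present; correction factor C = 1 - 6/(10^3 - 10) = 0.993939. Corrected H = 0.961364 / 0.993939 = 0.967226.
Step 5: Under H0, H ~ chi^2(2); p-value = 0.616552.
Step 6: alpha = 0.05. fail to reject H0.

H = 0.9672, df = 2, p = 0.616552, fail to reject H0.


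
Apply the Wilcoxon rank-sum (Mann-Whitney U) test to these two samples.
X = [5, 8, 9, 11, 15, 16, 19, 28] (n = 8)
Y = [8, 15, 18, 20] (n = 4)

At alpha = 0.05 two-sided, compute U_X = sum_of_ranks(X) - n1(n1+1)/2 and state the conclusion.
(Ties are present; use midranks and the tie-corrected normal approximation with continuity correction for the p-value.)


Step 1: Combine and sort all 12 observations; assign midranks.
sorted (value, group): (5,X), (8,X), (8,Y), (9,X), (11,X), (15,X), (15,Y), (16,X), (18,Y), (19,X), (20,Y), (28,X)
ranks: 5->1, 8->2.5, 8->2.5, 9->4, 11->5, 15->6.5, 15->6.5, 16->8, 18->9, 19->10, 20->11, 28->12
Step 2: Rank sum for X: R1 = 1 + 2.5 + 4 + 5 + 6.5 + 8 + 10 + 12 = 49.
Step 3: U_X = R1 - n1(n1+1)/2 = 49 - 8*9/2 = 49 - 36 = 13.
       U_Y = n1*n2 - U_X = 32 - 13 = 19.
Step 4: Ties are present, so use the tie-corrected normal approximation (with continuity correction) for the p-value.
Step 5: p-value = 0.670038; compare to alpha = 0.05. fail to reject H0.

U_X = 13, p = 0.670038, fail to reject H0 at alpha = 0.05.


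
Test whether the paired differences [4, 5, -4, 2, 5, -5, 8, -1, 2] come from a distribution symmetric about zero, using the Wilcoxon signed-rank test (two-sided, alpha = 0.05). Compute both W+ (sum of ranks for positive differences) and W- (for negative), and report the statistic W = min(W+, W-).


Step 1: Drop any zero differences (none here) and take |d_i|.
|d| = [4, 5, 4, 2, 5, 5, 8, 1, 2]
Step 2: Midrank |d_i| (ties get averaged ranks).
ranks: |4|->4.5, |5|->7, |4|->4.5, |2|->2.5, |5|->7, |5|->7, |8|->9, |1|->1, |2|->2.5
Step 3: Attach original signs; sum ranks with positive sign and with negative sign.
W+ = 4.5 + 7 + 2.5 + 7 + 9 + 2.5 = 32.5
W- = 4.5 + 7 + 1 = 12.5
(Check: W+ + W- = 45 should equal n(n+1)/2 = 45.)
Step 4: Test statistic W = min(W+, W-) = 12.5.
Step 5: Ties in |d|, so use the tie-corrected normal approximation.
        E[W] = n(n+1)/4 = 9*10/4 = 22.5.
        Tie groups: |d|=2 (t=2), |d|=4 (t=2), |d|=5 (t=3); sum(t^3 - t) = 36.
        Var[W] = n(n+1)(2n+1)/24 - sum(t^3-t)/48 = 1710/24 - 36/48 = 70.5.
        z = (W - E[W]) / sqrt(Var[W]) = (12.5 - 22.5) / 8.3964 = -1.1910.
        Two-sided p = 2*Phi(z) = 0.233660.
Step 6: alpha = 0.05. fail to reject H0.

W+ = 32.5, W- = 12.5, W = min = 12.5, p = 0.233660, fail to reject H0.


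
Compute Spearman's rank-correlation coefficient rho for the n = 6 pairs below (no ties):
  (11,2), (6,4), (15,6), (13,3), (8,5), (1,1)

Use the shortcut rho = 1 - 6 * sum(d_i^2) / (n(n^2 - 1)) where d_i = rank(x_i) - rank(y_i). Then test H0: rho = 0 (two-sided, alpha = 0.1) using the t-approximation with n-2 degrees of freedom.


Step 1: Rank x and y separately (midranks; no ties here).
rank(x): 11->4, 6->2, 15->6, 13->5, 8->3, 1->1
rank(y): 2->2, 4->4, 6->6, 3->3, 5->5, 1->1
Step 2: d_i = R_x(i) - R_y(i); compute d_i^2.
  (4-2)^2=4, (2-4)^2=4, (6-6)^2=0, (5-3)^2=4, (3-5)^2=4, (1-1)^2=0
sum(d^2) = 16.
Step 3: rho = 1 - 6*16 / (6*(6^2 - 1)) = 1 - 96/210 = 0.542857.
Step 4: Under H0, t = rho * sqrt((n-2)/(1-rho^2)) = 1.2928 ~ t(4).
Step 5: Two-sided p-value from the t-distribution with 4 df = 0.265703.
Step 6: alpha = 0.1. fail to reject H0.

rho = 0.5429, p = 0.265703, fail to reject H0 at alpha = 0.1.


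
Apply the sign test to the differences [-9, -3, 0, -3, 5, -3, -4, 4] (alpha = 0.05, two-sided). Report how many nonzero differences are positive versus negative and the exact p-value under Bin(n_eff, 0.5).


Step 1: Discard zero differences. Original n = 8; n_eff = number of nonzero differences = 7.
Nonzero differences (with sign): -9, -3, -3, +5, -3, -4, +4
Step 2: Count signs: positive = 2, negative = 5.
Step 3: Under H0: P(positive) = 0.5, so the number of positives S ~ Bin(7, 0.5).
Step 4: Two-sided exact p-value = sum of Bin(7,0.5) probabilities at or below the observed probability = 0.453125.
Step 5: alpha = 0.05. fail to reject H0.

n_eff = 7, pos = 2, neg = 5, p = 0.453125, fail to reject H0.


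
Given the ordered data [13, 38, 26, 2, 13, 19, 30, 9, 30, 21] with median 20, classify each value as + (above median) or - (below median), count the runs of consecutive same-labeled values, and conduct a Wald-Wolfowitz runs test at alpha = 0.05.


Step 1: Compute median = 20; label A = above, B = below.
Labels in order: BAABBBABAA  (n_A = 5, n_B = 5)
Step 2: Count runs R = 6.
Step 3: Under H0 (random ordering), E[R] = 2*n_A*n_B/(n_A+n_B) + 1 = 2*5*5/10 + 1 = 6.0000.
        Var[R] = 2*n_A*n_B*(2*n_A*n_B - n_A - n_B) / ((n_A+n_B)^2 * (n_A+n_B-1)) = 2000/900 = 2.2222.
        SD[R] = 1.4907.
Step 4: R = E[R], so z = 0 with no continuity correction.
Step 5: Two-sided p-value via normal approximation = 2*(1 - Phi(|z|)) = 1.000000.
Step 6: alpha = 0.05. fail to reject H0.

R = 6, z = 0.0000, p = 1.000000, fail to reject H0.


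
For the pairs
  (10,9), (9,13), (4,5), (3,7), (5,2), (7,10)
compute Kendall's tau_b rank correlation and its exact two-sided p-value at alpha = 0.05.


Step 1: Enumerate the 15 unordered pairs (i,j) with i<j and classify each by sign(x_j-x_i) * sign(y_j-y_i).
  (1,2):dx=-1,dy=+4->D; (1,3):dx=-6,dy=-4->C; (1,4):dx=-7,dy=-2->C; (1,5):dx=-5,dy=-7->C
  (1,6):dx=-3,dy=+1->D; (2,3):dx=-5,dy=-8->C; (2,4):dx=-6,dy=-6->C; (2,5):dx=-4,dy=-11->C
  (2,6):dx=-2,dy=-3->C; (3,4):dx=-1,dy=+2->D; (3,5):dx=+1,dy=-3->D; (3,6):dx=+3,dy=+5->C
  (4,5):dx=+2,dy=-5->D; (4,6):dx=+4,dy=+3->C; (5,6):dx=+2,dy=+8->C
Step 2: C = 10, D = 5, total pairs = 15.
Step 3: tau = (C - D)/(n(n-1)/2) = (10 - 5)/15 = 0.333333.
Step 4: Exact two-sided p-value (enumerate n! = 720 permutations of y under H0): p = 0.469444.
Step 5: alpha = 0.05. fail to reject H0.

tau_b = 0.3333 (C=10, D=5), p = 0.469444, fail to reject H0.


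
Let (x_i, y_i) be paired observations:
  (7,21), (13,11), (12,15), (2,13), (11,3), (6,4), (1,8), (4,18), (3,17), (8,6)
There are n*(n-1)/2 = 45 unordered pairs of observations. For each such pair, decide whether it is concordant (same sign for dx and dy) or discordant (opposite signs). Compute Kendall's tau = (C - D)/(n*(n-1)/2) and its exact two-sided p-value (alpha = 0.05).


Step 1: Enumerate the 45 unordered pairs (i,j) with i<j and classify each by sign(x_j-x_i) * sign(y_j-y_i).
  (1,2):dx=+6,dy=-10->D; (1,3):dx=+5,dy=-6->D; (1,4):dx=-5,dy=-8->C; (1,5):dx=+4,dy=-18->D
  (1,6):dx=-1,dy=-17->C; (1,7):dx=-6,dy=-13->C; (1,8):dx=-3,dy=-3->C; (1,9):dx=-4,dy=-4->C
  (1,10):dx=+1,dy=-15->D; (2,3):dx=-1,dy=+4->D; (2,4):dx=-11,dy=+2->D; (2,5):dx=-2,dy=-8->C
  (2,6):dx=-7,dy=-7->C; (2,7):dx=-12,dy=-3->C; (2,8):dx=-9,dy=+7->D; (2,9):dx=-10,dy=+6->D
  (2,10):dx=-5,dy=-5->C; (3,4):dx=-10,dy=-2->C; (3,5):dx=-1,dy=-12->C; (3,6):dx=-6,dy=-11->C
  (3,7):dx=-11,dy=-7->C; (3,8):dx=-8,dy=+3->D; (3,9):dx=-9,dy=+2->D; (3,10):dx=-4,dy=-9->C
  (4,5):dx=+9,dy=-10->D; (4,6):dx=+4,dy=-9->D; (4,7):dx=-1,dy=-5->C; (4,8):dx=+2,dy=+5->C
  (4,9):dx=+1,dy=+4->C; (4,10):dx=+6,dy=-7->D; (5,6):dx=-5,dy=+1->D; (5,7):dx=-10,dy=+5->D
  (5,8):dx=-7,dy=+15->D; (5,9):dx=-8,dy=+14->D; (5,10):dx=-3,dy=+3->D; (6,7):dx=-5,dy=+4->D
  (6,8):dx=-2,dy=+14->D; (6,9):dx=-3,dy=+13->D; (6,10):dx=+2,dy=+2->C; (7,8):dx=+3,dy=+10->C
  (7,9):dx=+2,dy=+9->C; (7,10):dx=+7,dy=-2->D; (8,9):dx=-1,dy=-1->C; (8,10):dx=+4,dy=-12->D
  (9,10):dx=+5,dy=-11->D
Step 2: C = 21, D = 24, total pairs = 45.
Step 3: tau = (C - D)/(n(n-1)/2) = (21 - 24)/45 = -0.066667.
Step 4: Exact two-sided p-value (enumerate n! = 3628800 permutations of y under H0): p = 0.861801.
Step 5: alpha = 0.05. fail to reject H0.

tau_b = -0.0667 (C=21, D=24), p = 0.861801, fail to reject H0.


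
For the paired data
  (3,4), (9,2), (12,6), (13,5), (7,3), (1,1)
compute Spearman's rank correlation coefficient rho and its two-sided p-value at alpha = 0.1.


Step 1: Rank x and y separately (midranks; no ties here).
rank(x): 3->2, 9->4, 12->5, 13->6, 7->3, 1->1
rank(y): 4->4, 2->2, 6->6, 5->5, 3->3, 1->1
Step 2: d_i = R_x(i) - R_y(i); compute d_i^2.
  (2-4)^2=4, (4-2)^2=4, (5-6)^2=1, (6-5)^2=1, (3-3)^2=0, (1-1)^2=0
sum(d^2) = 10.
Step 3: rho = 1 - 6*10 / (6*(6^2 - 1)) = 1 - 60/210 = 0.714286.
Step 4: Under H0, t = rho * sqrt((n-2)/(1-rho^2)) = 2.0412 ~ t(4).
Step 5: Two-sided p-value from the t-distribution with 4 df = 0.110787.
Step 6: alpha = 0.1. fail to reject H0.

rho = 0.7143, p = 0.110787, fail to reject H0 at alpha = 0.1.


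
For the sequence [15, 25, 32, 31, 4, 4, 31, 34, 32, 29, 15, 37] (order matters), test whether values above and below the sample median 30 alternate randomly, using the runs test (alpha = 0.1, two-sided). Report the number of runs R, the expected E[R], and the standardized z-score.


Step 1: Compute median = 30; label A = above, B = below.
Labels in order: BBAABBAAABBA  (n_A = 6, n_B = 6)
Step 2: Count runs R = 6.
Step 3: Under H0 (random ordering), E[R] = 2*n_A*n_B/(n_A+n_B) + 1 = 2*6*6/12 + 1 = 7.0000.
        Var[R] = 2*n_A*n_B*(2*n_A*n_B - n_A - n_B) / ((n_A+n_B)^2 * (n_A+n_B-1)) = 4320/1584 = 2.7273.
        SD[R] = 1.6514.
Step 4: Continuity-corrected z = (R + 0.5 - E[R]) / SD[R] = (6 + 0.5 - 7.0000) / 1.6514 = -0.3028.
Step 5: Two-sided p-value via normal approximation = 2*(1 - Phi(|z|)) = 0.762069.
Step 6: alpha = 0.1. fail to reject H0.

R = 6, z = -0.3028, p = 0.762069, fail to reject H0.


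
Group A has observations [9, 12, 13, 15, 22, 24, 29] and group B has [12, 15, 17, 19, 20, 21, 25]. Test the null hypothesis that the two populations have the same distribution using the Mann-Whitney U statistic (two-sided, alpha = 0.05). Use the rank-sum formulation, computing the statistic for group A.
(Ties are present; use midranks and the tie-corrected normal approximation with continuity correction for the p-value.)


Step 1: Combine and sort all 14 observations; assign midranks.
sorted (value, group): (9,X), (12,X), (12,Y), (13,X), (15,X), (15,Y), (17,Y), (19,Y), (20,Y), (21,Y), (22,X), (24,X), (25,Y), (29,X)
ranks: 9->1, 12->2.5, 12->2.5, 13->4, 15->5.5, 15->5.5, 17->7, 19->8, 20->9, 21->10, 22->11, 24->12, 25->13, 29->14
Step 2: Rank sum for X: R1 = 1 + 2.5 + 4 + 5.5 + 11 + 12 + 14 = 50.
Step 3: U_X = R1 - n1(n1+1)/2 = 50 - 7*8/2 = 50 - 28 = 22.
       U_Y = n1*n2 - U_X = 49 - 22 = 27.
Step 4: Ties are present, so use the tie-corrected normal approximation (with continuity correction) for the p-value.
Step 5: p-value = 0.797863; compare to alpha = 0.05. fail to reject H0.

U_X = 22, p = 0.797863, fail to reject H0 at alpha = 0.05.


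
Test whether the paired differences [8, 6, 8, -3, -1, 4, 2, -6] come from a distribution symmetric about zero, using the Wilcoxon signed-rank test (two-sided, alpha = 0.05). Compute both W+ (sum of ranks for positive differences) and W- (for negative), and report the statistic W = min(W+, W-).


Step 1: Drop any zero differences (none here) and take |d_i|.
|d| = [8, 6, 8, 3, 1, 4, 2, 6]
Step 2: Midrank |d_i| (ties get averaged ranks).
ranks: |8|->7.5, |6|->5.5, |8|->7.5, |3|->3, |1|->1, |4|->4, |2|->2, |6|->5.5
Step 3: Attach original signs; sum ranks with positive sign and with negative sign.
W+ = 7.5 + 5.5 + 7.5 + 4 + 2 = 26.5
W- = 3 + 1 + 5.5 = 9.5
(Check: W+ + W- = 36 should equal n(n+1)/2 = 36.)
Step 4: Test statistic W = min(W+, W-) = 9.5.
Step 5: Ties in |d|, so use the tie-corrected normal approximation.
        E[W] = n(n+1)/4 = 8*9/4 = 18.
        Tie groups: |d|=6 (t=2), |d|=8 (t=2); sum(t^3 - t) = 12.
        Var[W] = n(n+1)(2n+1)/24 - sum(t^3-t)/48 = 1224/24 - 12/48 = 50.75.
        z = (W - E[W]) / sqrt(Var[W]) = (9.5 - 18) / 7.1239 = -1.1932.
        Two-sided p = 2*Phi(z) = 0.232804.
Step 6: alpha = 0.05. fail to reject H0.

W+ = 26.5, W- = 9.5, W = min = 9.5, p = 0.232804, fail to reject H0.


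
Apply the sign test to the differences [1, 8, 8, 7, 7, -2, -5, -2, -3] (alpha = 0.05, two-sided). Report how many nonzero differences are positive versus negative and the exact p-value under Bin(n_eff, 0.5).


Step 1: Discard zero differences. Original n = 9; n_eff = number of nonzero differences = 9.
Nonzero differences (with sign): +1, +8, +8, +7, +7, -2, -5, -2, -3
Step 2: Count signs: positive = 5, negative = 4.
Step 3: Under H0: P(positive) = 0.5, so the number of positives S ~ Bin(9, 0.5).
Step 4: Two-sided exact p-value = sum of Bin(9,0.5) probabilities at or below the observed probability = 1.000000.
Step 5: alpha = 0.05. fail to reject H0.

n_eff = 9, pos = 5, neg = 4, p = 1.000000, fail to reject H0.


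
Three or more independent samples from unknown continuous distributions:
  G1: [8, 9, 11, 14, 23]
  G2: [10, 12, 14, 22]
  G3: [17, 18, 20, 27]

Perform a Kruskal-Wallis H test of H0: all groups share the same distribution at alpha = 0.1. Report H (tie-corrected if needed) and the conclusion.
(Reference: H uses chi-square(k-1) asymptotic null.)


Step 1: Combine all N = 13 observations and assign midranks.
sorted (value, group, rank): (8,G1,1), (9,G1,2), (10,G2,3), (11,G1,4), (12,G2,5), (14,G1,6.5), (14,G2,6.5), (17,G3,8), (18,G3,9), (20,G3,10), (22,G2,11), (23,G1,12), (27,G3,13)
Step 2: Sum ranks within each group.
R_1 = 25.5 (n_1 = 5)
R_2 = 25.5 (n_2 = 4)
R_3 = 40 (n_3 = 4)
Step 3: H = 12/(N(N+1)) * sum(R_i^2/n_i) - 3(N+1)
     = 12/(13*14) * (25.5^2/5 + 25.5^2/4 + 40^2/4) - 3*14
     = 0.065934 * 692.612 - 42
     = 3.666758.
Step 4: Ties present; correction factor C = 1 - 6/(13^3 - 13) = 0.997253. Corrected H = 3.666758 / 0.997253 = 3.676860.
Step 5: Under H0, H ~ chi^2(2); p-value = 0.159067.
Step 6: alpha = 0.1. fail to reject H0.

H = 3.6769, df = 2, p = 0.159067, fail to reject H0.


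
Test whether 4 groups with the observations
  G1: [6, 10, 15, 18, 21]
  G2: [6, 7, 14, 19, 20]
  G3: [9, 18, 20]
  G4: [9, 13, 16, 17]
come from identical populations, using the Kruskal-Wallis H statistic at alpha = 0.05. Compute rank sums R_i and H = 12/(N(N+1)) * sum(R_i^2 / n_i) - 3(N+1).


Step 1: Combine all N = 17 observations and assign midranks.
sorted (value, group, rank): (6,G1,1.5), (6,G2,1.5), (7,G2,3), (9,G3,4.5), (9,G4,4.5), (10,G1,6), (13,G4,7), (14,G2,8), (15,G1,9), (16,G4,10), (17,G4,11), (18,G1,12.5), (18,G3,12.5), (19,G2,14), (20,G2,15.5), (20,G3,15.5), (21,G1,17)
Step 2: Sum ranks within each group.
R_1 = 46 (n_1 = 5)
R_2 = 42 (n_2 = 5)
R_3 = 32.5 (n_3 = 3)
R_4 = 32.5 (n_4 = 4)
Step 3: H = 12/(N(N+1)) * sum(R_i^2/n_i) - 3(N+1)
     = 12/(17*18) * (46^2/5 + 42^2/5 + 32.5^2/3 + 32.5^2/4) - 3*18
     = 0.039216 * 1392.15 - 54
     = 0.593954.
Step 4: Ties present; correction factor C = 1 - 24/(17^3 - 17) = 0.995098. Corrected H = 0.593954 / 0.995098 = 0.596880.
Step 5: Under H0, H ~ chi^2(3); p-value = 0.897146.
Step 6: alpha = 0.05. fail to reject H0.

H = 0.5969, df = 3, p = 0.897146, fail to reject H0.


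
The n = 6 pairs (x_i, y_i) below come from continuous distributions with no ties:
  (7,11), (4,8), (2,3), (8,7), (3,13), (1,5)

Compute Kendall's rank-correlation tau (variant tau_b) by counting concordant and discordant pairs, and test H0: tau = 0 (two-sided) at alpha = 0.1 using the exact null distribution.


Step 1: Enumerate the 15 unordered pairs (i,j) with i<j and classify each by sign(x_j-x_i) * sign(y_j-y_i).
  (1,2):dx=-3,dy=-3->C; (1,3):dx=-5,dy=-8->C; (1,4):dx=+1,dy=-4->D; (1,5):dx=-4,dy=+2->D
  (1,6):dx=-6,dy=-6->C; (2,3):dx=-2,dy=-5->C; (2,4):dx=+4,dy=-1->D; (2,5):dx=-1,dy=+5->D
  (2,6):dx=-3,dy=-3->C; (3,4):dx=+6,dy=+4->C; (3,5):dx=+1,dy=+10->C; (3,6):dx=-1,dy=+2->D
  (4,5):dx=-5,dy=+6->D; (4,6):dx=-7,dy=-2->C; (5,6):dx=-2,dy=-8->C
Step 2: C = 9, D = 6, total pairs = 15.
Step 3: tau = (C - D)/(n(n-1)/2) = (9 - 6)/15 = 0.200000.
Step 4: Exact two-sided p-value (enumerate n! = 720 permutations of y under H0): p = 0.719444.
Step 5: alpha = 0.1. fail to reject H0.

tau_b = 0.2000 (C=9, D=6), p = 0.719444, fail to reject H0.


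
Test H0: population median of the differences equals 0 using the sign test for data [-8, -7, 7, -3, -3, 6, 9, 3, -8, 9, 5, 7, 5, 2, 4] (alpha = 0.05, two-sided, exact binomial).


Step 1: Discard zero differences. Original n = 15; n_eff = number of nonzero differences = 15.
Nonzero differences (with sign): -8, -7, +7, -3, -3, +6, +9, +3, -8, +9, +5, +7, +5, +2, +4
Step 2: Count signs: positive = 10, negative = 5.
Step 3: Under H0: P(positive) = 0.5, so the number of positives S ~ Bin(15, 0.5).
Step 4: Two-sided exact p-value = sum of Bin(15,0.5) probabilities at or below the observed probability = 0.301758.
Step 5: alpha = 0.05. fail to reject H0.

n_eff = 15, pos = 10, neg = 5, p = 0.301758, fail to reject H0.


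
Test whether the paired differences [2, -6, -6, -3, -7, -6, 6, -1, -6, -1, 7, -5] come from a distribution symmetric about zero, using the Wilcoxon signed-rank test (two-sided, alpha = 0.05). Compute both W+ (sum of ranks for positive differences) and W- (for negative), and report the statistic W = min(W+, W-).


Step 1: Drop any zero differences (none here) and take |d_i|.
|d| = [2, 6, 6, 3, 7, 6, 6, 1, 6, 1, 7, 5]
Step 2: Midrank |d_i| (ties get averaged ranks).
ranks: |2|->3, |6|->8, |6|->8, |3|->4, |7|->11.5, |6|->8, |6|->8, |1|->1.5, |6|->8, |1|->1.5, |7|->11.5, |5|->5
Step 3: Attach original signs; sum ranks with positive sign and with negative sign.
W+ = 3 + 8 + 11.5 = 22.5
W- = 8 + 8 + 4 + 11.5 + 8 + 1.5 + 8 + 1.5 + 5 = 55.5
(Check: W+ + W- = 78 should equal n(n+1)/2 = 78.)
Step 4: Test statistic W = min(W+, W-) = 22.5.
Step 5: Ties in |d|, so use the tie-corrected normal approximation.
        E[W] = n(n+1)/4 = 12*13/4 = 39.
        Tie groups: |d|=1 (t=2), |d|=6 (t=5), |d|=7 (t=2); sum(t^3 - t) = 132.
        Var[W] = n(n+1)(2n+1)/24 - sum(t^3-t)/48 = 3900/24 - 132/48 = 159.75.
        z = (W - E[W]) / sqrt(Var[W]) = (22.5 - 39) / 12.6392 = -1.3055.
        Two-sided p = 2*Phi(z) = 0.191736.
Step 6: alpha = 0.05. fail to reject H0.

W+ = 22.5, W- = 55.5, W = min = 22.5, p = 0.191736, fail to reject H0.


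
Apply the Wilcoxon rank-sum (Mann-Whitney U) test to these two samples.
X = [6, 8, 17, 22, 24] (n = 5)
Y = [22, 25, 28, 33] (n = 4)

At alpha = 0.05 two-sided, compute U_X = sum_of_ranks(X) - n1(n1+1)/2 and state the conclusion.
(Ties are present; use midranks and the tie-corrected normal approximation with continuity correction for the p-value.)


Step 1: Combine and sort all 9 observations; assign midranks.
sorted (value, group): (6,X), (8,X), (17,X), (22,X), (22,Y), (24,X), (25,Y), (28,Y), (33,Y)
ranks: 6->1, 8->2, 17->3, 22->4.5, 22->4.5, 24->6, 25->7, 28->8, 33->9
Step 2: Rank sum for X: R1 = 1 + 2 + 3 + 4.5 + 6 = 16.5.
Step 3: U_X = R1 - n1(n1+1)/2 = 16.5 - 5*6/2 = 16.5 - 15 = 1.5.
       U_Y = n1*n2 - U_X = 20 - 1.5 = 18.5.
Step 4: Ties are present, so use the tie-corrected normal approximation (with continuity correction) for the p-value.
Step 5: p-value = 0.049090; compare to alpha = 0.05. reject H0.

U_X = 1.5, p = 0.049090, reject H0 at alpha = 0.05.


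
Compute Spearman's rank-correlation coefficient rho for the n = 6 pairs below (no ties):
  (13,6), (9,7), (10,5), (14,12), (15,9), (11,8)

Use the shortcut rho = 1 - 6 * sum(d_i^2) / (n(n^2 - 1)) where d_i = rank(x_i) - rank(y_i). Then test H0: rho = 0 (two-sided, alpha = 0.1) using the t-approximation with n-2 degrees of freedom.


Step 1: Rank x and y separately (midranks; no ties here).
rank(x): 13->4, 9->1, 10->2, 14->5, 15->6, 11->3
rank(y): 6->2, 7->3, 5->1, 12->6, 9->5, 8->4
Step 2: d_i = R_x(i) - R_y(i); compute d_i^2.
  (4-2)^2=4, (1-3)^2=4, (2-1)^2=1, (5-6)^2=1, (6-5)^2=1, (3-4)^2=1
sum(d^2) = 12.
Step 3: rho = 1 - 6*12 / (6*(6^2 - 1)) = 1 - 72/210 = 0.657143.
Step 4: Under H0, t = rho * sqrt((n-2)/(1-rho^2)) = 1.7436 ~ t(4).
Step 5: Two-sided p-value from the t-distribution with 4 df = 0.156175.
Step 6: alpha = 0.1. fail to reject H0.

rho = 0.6571, p = 0.156175, fail to reject H0 at alpha = 0.1.


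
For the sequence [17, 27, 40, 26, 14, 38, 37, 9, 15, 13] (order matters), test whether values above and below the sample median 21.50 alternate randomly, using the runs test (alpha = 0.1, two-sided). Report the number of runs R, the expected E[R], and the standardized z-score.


Step 1: Compute median = 21.50; label A = above, B = below.
Labels in order: BAAABAABBB  (n_A = 5, n_B = 5)
Step 2: Count runs R = 5.
Step 3: Under H0 (random ordering), E[R] = 2*n_A*n_B/(n_A+n_B) + 1 = 2*5*5/10 + 1 = 6.0000.
        Var[R] = 2*n_A*n_B*(2*n_A*n_B - n_A - n_B) / ((n_A+n_B)^2 * (n_A+n_B-1)) = 2000/900 = 2.2222.
        SD[R] = 1.4907.
Step 4: Continuity-corrected z = (R + 0.5 - E[R]) / SD[R] = (5 + 0.5 - 6.0000) / 1.4907 = -0.3354.
Step 5: Two-sided p-value via normal approximation = 2*(1 - Phi(|z|)) = 0.737316.
Step 6: alpha = 0.1. fail to reject H0.

R = 5, z = -0.3354, p = 0.737316, fail to reject H0.


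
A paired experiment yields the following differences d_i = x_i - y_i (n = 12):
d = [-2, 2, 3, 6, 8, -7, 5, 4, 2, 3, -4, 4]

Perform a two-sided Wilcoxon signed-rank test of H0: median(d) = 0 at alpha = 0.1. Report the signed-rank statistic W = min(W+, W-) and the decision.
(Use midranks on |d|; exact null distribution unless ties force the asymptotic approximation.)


Step 1: Drop any zero differences (none here) and take |d_i|.
|d| = [2, 2, 3, 6, 8, 7, 5, 4, 2, 3, 4, 4]
Step 2: Midrank |d_i| (ties get averaged ranks).
ranks: |2|->2, |2|->2, |3|->4.5, |6|->10, |8|->12, |7|->11, |5|->9, |4|->7, |2|->2, |3|->4.5, |4|->7, |4|->7
Step 3: Attach original signs; sum ranks with positive sign and with negative sign.
W+ = 2 + 4.5 + 10 + 12 + 9 + 7 + 2 + 4.5 + 7 = 58
W- = 2 + 11 + 7 = 20
(Check: W+ + W- = 78 should equal n(n+1)/2 = 78.)
Step 4: Test statistic W = min(W+, W-) = 20.
Step 5: Ties in |d|, so use the tie-corrected normal approximation.
        E[W] = n(n+1)/4 = 12*13/4 = 39.
        Tie groups: |d|=2 (t=3), |d|=3 (t=2), |d|=4 (t=3); sum(t^3 - t) = 54.
        Var[W] = n(n+1)(2n+1)/24 - sum(t^3-t)/48 = 3900/24 - 54/48 = 161.375.
        z = (W - E[W]) / sqrt(Var[W]) = (20 - 39) / 12.7033 = -1.4957.
        Two-sided p = 2*Phi(z) = 0.134740.
Step 6: alpha = 0.1. fail to reject H0.

W+ = 58, W- = 20, W = min = 20, p = 0.134740, fail to reject H0.


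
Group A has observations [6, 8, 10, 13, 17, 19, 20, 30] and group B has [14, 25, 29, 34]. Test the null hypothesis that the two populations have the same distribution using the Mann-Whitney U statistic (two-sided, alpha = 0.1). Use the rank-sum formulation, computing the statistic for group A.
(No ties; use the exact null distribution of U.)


Step 1: Combine and sort all 12 observations; assign midranks.
sorted (value, group): (6,X), (8,X), (10,X), (13,X), (14,Y), (17,X), (19,X), (20,X), (25,Y), (29,Y), (30,X), (34,Y)
ranks: 6->1, 8->2, 10->3, 13->4, 14->5, 17->6, 19->7, 20->8, 25->9, 29->10, 30->11, 34->12
Step 2: Rank sum for X: R1 = 1 + 2 + 3 + 4 + 6 + 7 + 8 + 11 = 42.
Step 3: U_X = R1 - n1(n1+1)/2 = 42 - 8*9/2 = 42 - 36 = 6.
       U_Y = n1*n2 - U_X = 32 - 6 = 26.
Step 4: No ties, so the exact null distribution of U (based on enumerating the C(12,8) = 495 equally likely rank assignments) gives the two-sided p-value.
Step 5: p-value = 0.109091; compare to alpha = 0.1. fail to reject H0.

U_X = 6, p = 0.109091, fail to reject H0 at alpha = 0.1.


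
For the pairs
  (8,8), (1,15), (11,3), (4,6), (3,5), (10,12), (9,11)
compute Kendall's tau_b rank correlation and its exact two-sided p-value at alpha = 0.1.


Step 1: Enumerate the 21 unordered pairs (i,j) with i<j and classify each by sign(x_j-x_i) * sign(y_j-y_i).
  (1,2):dx=-7,dy=+7->D; (1,3):dx=+3,dy=-5->D; (1,4):dx=-4,dy=-2->C; (1,5):dx=-5,dy=-3->C
  (1,6):dx=+2,dy=+4->C; (1,7):dx=+1,dy=+3->C; (2,3):dx=+10,dy=-12->D; (2,4):dx=+3,dy=-9->D
  (2,5):dx=+2,dy=-10->D; (2,6):dx=+9,dy=-3->D; (2,7):dx=+8,dy=-4->D; (3,4):dx=-7,dy=+3->D
  (3,5):dx=-8,dy=+2->D; (3,6):dx=-1,dy=+9->D; (3,7):dx=-2,dy=+8->D; (4,5):dx=-1,dy=-1->C
  (4,6):dx=+6,dy=+6->C; (4,7):dx=+5,dy=+5->C; (5,6):dx=+7,dy=+7->C; (5,7):dx=+6,dy=+6->C
  (6,7):dx=-1,dy=-1->C
Step 2: C = 10, D = 11, total pairs = 21.
Step 3: tau = (C - D)/(n(n-1)/2) = (10 - 11)/21 = -0.047619.
Step 4: Exact two-sided p-value (enumerate n! = 5040 permutations of y under H0): p = 1.000000.
Step 5: alpha = 0.1. fail to reject H0.

tau_b = -0.0476 (C=10, D=11), p = 1.000000, fail to reject H0.
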